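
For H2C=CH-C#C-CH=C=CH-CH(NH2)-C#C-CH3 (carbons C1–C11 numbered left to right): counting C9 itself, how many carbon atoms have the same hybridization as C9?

5

C9 is sp (two π bonds).
C1: sp2
C2: sp2
C3: sp ✓
C4: sp ✓
C5: sp2
C6: sp ✓
C7: sp2
C8: sp3
C9: sp ✓
C10: sp ✓
C11: sp3
5 carbons are sp.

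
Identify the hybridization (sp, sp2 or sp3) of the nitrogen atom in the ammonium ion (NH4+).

sp3

Four σ bonds, no lone pair → sp3, tetrahedral.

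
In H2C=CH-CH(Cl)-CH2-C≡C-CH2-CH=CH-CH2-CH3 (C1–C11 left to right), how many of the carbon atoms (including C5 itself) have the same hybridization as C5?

C5 is sp (two π bonds).
C1: sp2
C2: sp2
C3: sp3
C4: sp3
C5: sp ✓
C6: sp ✓
C7: sp3
C8: sp2
C9: sp2
C10: sp3
C11: sp3
2 carbons are sp.

2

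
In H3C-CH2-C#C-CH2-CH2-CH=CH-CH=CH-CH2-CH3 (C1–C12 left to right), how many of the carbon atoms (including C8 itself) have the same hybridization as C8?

C8 is sp2 (one π bond).
C1: sp3
C2: sp3
C3: sp
C4: sp
C5: sp3
C6: sp3
C7: sp2 ✓
C8: sp2 ✓
C9: sp2 ✓
C10: sp2 ✓
C11: sp3
C12: sp3
4 carbons are sp2.

4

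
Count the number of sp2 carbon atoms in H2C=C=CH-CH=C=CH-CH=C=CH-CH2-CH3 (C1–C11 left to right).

C1: sp2 ✓
C2: sp
C3: sp2 ✓
C4: sp2 ✓
C5: sp
C6: sp2 ✓
C7: sp2 ✓
C8: sp
C9: sp2 ✓
C10: sp3
C11: sp3
C1, C3, C4, C6, C7, C9 → 6 sp2 carbons.

6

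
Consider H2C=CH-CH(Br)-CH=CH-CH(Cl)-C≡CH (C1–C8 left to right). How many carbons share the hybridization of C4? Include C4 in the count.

4

C4 is sp2 (one π bond).
C1: sp2 ✓
C2: sp2 ✓
C3: sp3
C4: sp2 ✓
C5: sp2 ✓
C6: sp3
C7: sp
C8: sp
4 carbons are sp2.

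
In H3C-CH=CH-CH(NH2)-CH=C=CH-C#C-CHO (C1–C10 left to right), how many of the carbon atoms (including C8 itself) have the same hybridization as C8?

C8 is sp (two π bonds).
C1: sp3
C2: sp2
C3: sp2
C4: sp3
C5: sp2
C6: sp ✓
C7: sp2
C8: sp ✓
C9: sp ✓
C10: sp2
3 carbons are sp.

3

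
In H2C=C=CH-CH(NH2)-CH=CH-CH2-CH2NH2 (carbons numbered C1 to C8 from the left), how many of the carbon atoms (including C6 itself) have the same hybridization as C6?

C6 is sp2 (one π bond).
C1: sp2 ✓
C2: sp
C3: sp2 ✓
C4: sp3
C5: sp2 ✓
C6: sp2 ✓
C7: sp3
C8: sp3
4 carbons are sp2.

4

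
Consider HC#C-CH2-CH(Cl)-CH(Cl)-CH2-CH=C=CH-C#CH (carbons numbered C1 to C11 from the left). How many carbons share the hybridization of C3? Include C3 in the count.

C3 is sp3 (only σ bonds).
C1: sp
C2: sp
C3: sp3 ✓
C4: sp3 ✓
C5: sp3 ✓
C6: sp3 ✓
C7: sp2
C8: sp
C9: sp2
C10: sp
C11: sp
4 carbons are sp3.

4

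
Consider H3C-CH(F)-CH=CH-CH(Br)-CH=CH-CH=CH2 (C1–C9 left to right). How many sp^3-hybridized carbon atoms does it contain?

C1: sp3 ✓
C2: sp3 ✓
C3: sp2
C4: sp2
C5: sp3 ✓
C6: sp2
C7: sp2
C8: sp2
C9: sp2
C1, C2, C5 → 3 sp3 carbons.

3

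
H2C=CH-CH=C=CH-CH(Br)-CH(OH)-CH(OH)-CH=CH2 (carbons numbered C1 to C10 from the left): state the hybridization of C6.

sp3

C6 has 4 σ bonds: steric number 4 → sp3.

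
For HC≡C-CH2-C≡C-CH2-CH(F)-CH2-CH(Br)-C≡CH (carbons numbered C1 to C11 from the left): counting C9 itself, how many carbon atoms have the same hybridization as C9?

5

C9 is sp3 (only σ bonds).
C1: sp
C2: sp
C3: sp3 ✓
C4: sp
C5: sp
C6: sp3 ✓
C7: sp3 ✓
C8: sp3 ✓
C9: sp3 ✓
C10: sp
C11: sp
5 carbons are sp3.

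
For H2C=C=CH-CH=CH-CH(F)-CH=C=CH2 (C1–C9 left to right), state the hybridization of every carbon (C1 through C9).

C1 sp2, C2 sp, C3 sp2, C4 sp2, C5 sp2, C6 sp3, C7 sp2, C8 sp, C9 sp2

C1: 3 σ bonds, plus one π bond; 3 regions of electron density → sp2.
C2 has 2 σ bonds, plus two π bonds: steric number 2 → sp.
C3 — 3 σ bonds, plus one π bond. Steric number 3, so sp2.
C4 (3 σ bonds, plus one π bond) has steric number 3: sp2.
C5 carries 3 σ bonds, plus one π bond, giving a steric number of 3, so it is sp2.
C6 — 4 σ bonds. Steric number 4, so sp3.
C7 has 3 σ bonds, plus one π bond: steric number 3 → sp2.
C8 carries 2 σ bonds, plus two π bonds, giving a steric number of 2, so it is sp.
C9 (3 σ bonds, plus one π bond) has steric number 3: sp2.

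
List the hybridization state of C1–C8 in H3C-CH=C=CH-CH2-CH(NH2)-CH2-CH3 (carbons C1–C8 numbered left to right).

C1 (4 σ bonds) has steric number 4: sp3.
C2 — 3 σ bonds, plus one π bond. Steric number 3, so sp2.
C3 has 2 σ bonds, plus two π bonds: steric number 2 → sp.
C4: 3 σ bonds, plus one π bond; 3 regions of electron density → sp2.
C5: 4 σ bonds — 4 electron domains, sp3.
C6 — 4 σ bonds. Steric number 4, so sp3.
C7 carries 4 σ bonds, giving a steric number of 4, so it is sp3.
C8 carries 4 σ bonds, giving a steric number of 4, so it is sp3.

C1 sp3, C2 sp2, C3 sp, C4 sp2, C5 sp3, C6 sp3, C7 sp3, C8 sp3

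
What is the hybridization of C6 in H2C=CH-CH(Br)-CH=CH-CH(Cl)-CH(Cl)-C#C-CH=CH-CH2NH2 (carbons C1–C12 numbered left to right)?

C6: 4 σ bonds — 4 electron domains, sp3.

sp3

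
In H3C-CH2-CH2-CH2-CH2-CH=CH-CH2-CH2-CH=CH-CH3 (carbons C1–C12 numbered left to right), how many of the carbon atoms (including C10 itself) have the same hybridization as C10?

4

C10 is sp2 (one π bond).
C1: sp3
C2: sp3
C3: sp3
C4: sp3
C5: sp3
C6: sp2 ✓
C7: sp2 ✓
C8: sp3
C9: sp3
C10: sp2 ✓
C11: sp2 ✓
C12: sp3
4 carbons are sp2.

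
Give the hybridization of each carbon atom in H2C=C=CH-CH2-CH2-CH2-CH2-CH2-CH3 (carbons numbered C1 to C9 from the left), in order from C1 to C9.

C1 — 3 σ bonds, plus one π bond. Steric number 3, so sp2.
C2 carries 2 σ bonds, plus two π bonds, giving a steric number of 2, so it is sp.
C3 is sp2: 3 σ bonds, plus one π bond, 3 electron-density regions.
C4: 4 σ bonds; 4 regions of electron density → sp3.
C5 (4 σ bonds) has steric number 4: sp3.
C6 has 4 σ bonds: steric number 4 → sp3.
C7 carries 4 σ bonds, giving a steric number of 4, so it is sp3.
C8 — 4 σ bonds. Steric number 4, so sp3.
C9 carries 4 σ bonds, giving a steric number of 4, so it is sp3.

C1 sp2, C2 sp, C3 sp2, C4 sp3, C5 sp3, C6 sp3, C7 sp3, C8 sp3, C9 sp3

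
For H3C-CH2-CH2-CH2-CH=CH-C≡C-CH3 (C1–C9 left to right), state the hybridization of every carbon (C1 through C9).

C1 has 4 σ bonds: steric number 4 → sp3.
C2: 4 σ bonds — 4 electron domains, sp3.
C3 (4 σ bonds) has steric number 4: sp3.
C4 — 4 σ bonds. Steric number 4, so sp3.
C5 (3 σ bonds, plus one π bond) has steric number 3: sp2.
C6 (3 σ bonds, plus one π bond) has steric number 3: sp2.
C7: 2 σ bonds, plus two π bonds; 2 regions of electron density → sp.
C8: 2 σ bonds, plus two π bonds — 2 electron domains, sp.
C9: 4 σ bonds — 4 electron domains, sp3.

C1 sp3, C2 sp3, C3 sp3, C4 sp3, C5 sp2, C6 sp2, C7 sp, C8 sp, C9 sp3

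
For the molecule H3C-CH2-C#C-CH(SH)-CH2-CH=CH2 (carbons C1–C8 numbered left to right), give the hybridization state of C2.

C2: 4 σ bonds; 4 regions of electron density → sp3.

sp3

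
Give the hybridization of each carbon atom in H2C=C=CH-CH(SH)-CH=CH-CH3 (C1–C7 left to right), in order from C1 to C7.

C1: 3 σ bonds, plus one π bond; 3 regions of electron density → sp2.
C2 — 2 σ bonds, plus two π bonds. Steric number 2, so sp.
C3 is sp2: 3 σ bonds, plus one π bond, 3 electron-density regions.
C4 has 4 σ bonds: steric number 4 → sp3.
C5: 3 σ bonds, plus one π bond; 3 regions of electron density → sp2.
C6 (3 σ bonds, plus one π bond) has steric number 3: sp2.
C7: 4 σ bonds; 4 regions of electron density → sp3.

C1 sp2, C2 sp, C3 sp2, C4 sp3, C5 sp2, C6 sp2, C7 sp3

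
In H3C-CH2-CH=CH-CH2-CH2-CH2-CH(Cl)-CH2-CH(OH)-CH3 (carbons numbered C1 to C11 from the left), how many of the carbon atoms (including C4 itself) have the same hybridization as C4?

2

C4 is sp2 (one π bond).
C1: sp3
C2: sp3
C3: sp2 ✓
C4: sp2 ✓
C5: sp3
C6: sp3
C7: sp3
C8: sp3
C9: sp3
C10: sp3
C11: sp3
2 carbons are sp2.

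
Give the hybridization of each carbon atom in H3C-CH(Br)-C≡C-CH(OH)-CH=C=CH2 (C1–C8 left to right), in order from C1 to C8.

C1 (4 σ bonds) has steric number 4: sp3.
C2 is sp3: 4 σ bonds, 4 electron-density regions.
C3 has 2 σ bonds, plus two π bonds: steric number 2 → sp.
C4 has 2 σ bonds, plus two π bonds: steric number 2 → sp.
C5 is sp3: 4 σ bonds, 4 electron-density regions.
C6 (3 σ bonds, plus one π bond) has steric number 3: sp2.
C7: 2 σ bonds, plus two π bonds; 2 regions of electron density → sp.
C8 — 3 σ bonds, plus one π bond. Steric number 3, so sp2.

C1 sp3, C2 sp3, C3 sp, C4 sp, C5 sp3, C6 sp2, C7 sp, C8 sp2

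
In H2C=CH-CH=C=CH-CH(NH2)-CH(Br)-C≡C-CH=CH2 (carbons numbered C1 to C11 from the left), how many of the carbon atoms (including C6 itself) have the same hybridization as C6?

C6 is sp3 (only σ bonds).
C1: sp2
C2: sp2
C3: sp2
C4: sp
C5: sp2
C6: sp3 ✓
C7: sp3 ✓
C8: sp
C9: sp
C10: sp2
C11: sp2
2 carbons are sp3.

2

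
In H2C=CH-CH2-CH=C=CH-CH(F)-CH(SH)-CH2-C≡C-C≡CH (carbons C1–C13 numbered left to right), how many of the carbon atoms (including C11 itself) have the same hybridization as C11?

C11 is sp (two π bonds).
C1: sp2
C2: sp2
C3: sp3
C4: sp2
C5: sp ✓
C6: sp2
C7: sp3
C8: sp3
C9: sp3
C10: sp ✓
C11: sp ✓
C12: sp ✓
C13: sp ✓
5 carbons are sp.

5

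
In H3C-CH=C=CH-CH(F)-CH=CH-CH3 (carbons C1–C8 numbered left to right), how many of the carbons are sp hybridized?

C1: sp3
C2: sp2
C3: sp ✓
C4: sp2
C5: sp3
C6: sp2
C7: sp2
C8: sp3
C3 → 1 sp carbon.

1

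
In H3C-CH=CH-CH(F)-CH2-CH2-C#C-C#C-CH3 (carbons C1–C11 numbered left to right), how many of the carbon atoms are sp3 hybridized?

C1: sp3 ✓
C2: sp2
C3: sp2
C4: sp3 ✓
C5: sp3 ✓
C6: sp3 ✓
C7: sp
C8: sp
C9: sp
C10: sp
C11: sp3 ✓
C1, C4, C5, C6, C11 → 5 sp3 carbons.

5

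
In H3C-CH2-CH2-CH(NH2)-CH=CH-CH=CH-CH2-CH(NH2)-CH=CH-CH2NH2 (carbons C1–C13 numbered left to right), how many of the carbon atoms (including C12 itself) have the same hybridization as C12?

6

C12 is sp2 (one π bond).
C1: sp3
C2: sp3
C3: sp3
C4: sp3
C5: sp2 ✓
C6: sp2 ✓
C7: sp2 ✓
C8: sp2 ✓
C9: sp3
C10: sp3
C11: sp2 ✓
C12: sp2 ✓
C13: sp3
6 carbons are sp2.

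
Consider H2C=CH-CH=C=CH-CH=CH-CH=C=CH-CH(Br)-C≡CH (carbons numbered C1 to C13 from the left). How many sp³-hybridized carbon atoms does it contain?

1

C1: sp2
C2: sp2
C3: sp2
C4: sp
C5: sp2
C6: sp2
C7: sp2
C8: sp2
C9: sp
C10: sp2
C11: sp3 ✓
C12: sp
C13: sp
C11 → 1 sp3 carbon.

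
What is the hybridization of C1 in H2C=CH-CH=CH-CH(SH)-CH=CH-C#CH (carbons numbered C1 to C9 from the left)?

sp2

C1 (3 σ bonds, plus one π bond) has steric number 3: sp2.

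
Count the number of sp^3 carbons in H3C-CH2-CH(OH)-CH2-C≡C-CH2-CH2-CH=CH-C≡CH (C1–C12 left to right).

C1: sp3 ✓
C2: sp3 ✓
C3: sp3 ✓
C4: sp3 ✓
C5: sp
C6: sp
C7: sp3 ✓
C8: sp3 ✓
C9: sp2
C10: sp2
C11: sp
C12: sp
C1, C2, C3, C4, C7, C8 → 6 sp3 carbons.

6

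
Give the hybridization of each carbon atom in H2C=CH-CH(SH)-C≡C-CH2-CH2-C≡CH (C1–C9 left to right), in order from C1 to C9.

C1 (3 σ bonds, plus one π bond) has steric number 3: sp2.
C2: 3 σ bonds, plus one π bond — 3 electron domains, sp2.
C3 has 4 σ bonds: steric number 4 → sp3.
C4 — 2 σ bonds, plus two π bonds. Steric number 2, so sp.
C5 — 2 σ bonds, plus two π bonds. Steric number 2, so sp.
C6 carries 4 σ bonds, giving a steric number of 4, so it is sp3.
C7: 4 σ bonds; 4 regions of electron density → sp3.
C8 carries 2 σ bonds, plus two π bonds, giving a steric number of 2, so it is sp.
C9: 2 σ bonds, plus two π bonds; 2 regions of electron density → sp.

C1 sp2, C2 sp2, C3 sp3, C4 sp, C5 sp, C6 sp3, C7 sp3, C8 sp, C9 sp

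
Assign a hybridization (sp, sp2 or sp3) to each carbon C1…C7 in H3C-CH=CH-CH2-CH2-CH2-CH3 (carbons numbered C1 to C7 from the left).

C1 sp3, C2 sp2, C3 sp2, C4 sp3, C5 sp3, C6 sp3, C7 sp3

C1: 4 σ bonds; 4 regions of electron density → sp3.
C2: 3 σ bonds, plus one π bond — 3 electron domains, sp2.
C3 — 3 σ bonds, plus one π bond. Steric number 3, so sp2.
C4: 4 σ bonds; 4 regions of electron density → sp3.
C5 is sp3: 4 σ bonds, 4 electron-density regions.
C6: 4 σ bonds — 4 electron domains, sp3.
C7: 4 σ bonds; 4 regions of electron density → sp3.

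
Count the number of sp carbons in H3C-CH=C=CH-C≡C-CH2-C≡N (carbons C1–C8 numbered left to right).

C1: sp3
C2: sp2
C3: sp ✓
C4: sp2
C5: sp ✓
C6: sp ✓
C7: sp3
C8: sp ✓
C3, C5, C6, C8 → 4 sp carbons.

4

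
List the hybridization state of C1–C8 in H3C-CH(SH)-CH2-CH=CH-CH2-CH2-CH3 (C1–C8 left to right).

C1 (4 σ bonds) has steric number 4: sp3.
C2 — 4 σ bonds. Steric number 4, so sp3.
C3: 4 σ bonds; 4 regions of electron density → sp3.
C4 has 3 σ bonds, plus one π bond: steric number 3 → sp2.
C5: 3 σ bonds, plus one π bond — 3 electron domains, sp2.
C6 — 4 σ bonds. Steric number 4, so sp3.
C7 is sp3: 4 σ bonds, 4 electron-density regions.
C8 has 4 σ bonds: steric number 4 → sp3.

C1 sp3, C2 sp3, C3 sp3, C4 sp2, C5 sp2, C6 sp3, C7 sp3, C8 sp3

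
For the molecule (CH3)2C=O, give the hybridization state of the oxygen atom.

sp2

One σ bond + two lone pairs = steric number 3 → sp2.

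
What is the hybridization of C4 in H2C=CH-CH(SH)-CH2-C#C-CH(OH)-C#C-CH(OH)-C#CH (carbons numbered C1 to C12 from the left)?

sp3

C4 has 4 σ bonds: steric number 4 → sp3.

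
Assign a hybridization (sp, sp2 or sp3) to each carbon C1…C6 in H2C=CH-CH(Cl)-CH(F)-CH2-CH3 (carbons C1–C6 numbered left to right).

C1 — 3 σ bonds, plus one π bond. Steric number 3, so sp2.
C2: 3 σ bonds, plus one π bond — 3 electron domains, sp2.
C3 (4 σ bonds) has steric number 4: sp3.
C4 has 4 σ bonds: steric number 4 → sp3.
C5: 4 σ bonds — 4 electron domains, sp3.
C6 has 4 σ bonds: steric number 4 → sp3.

C1 sp2, C2 sp2, C3 sp3, C4 sp3, C5 sp3, C6 sp3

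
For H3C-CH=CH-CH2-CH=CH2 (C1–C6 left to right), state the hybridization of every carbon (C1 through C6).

C1 sp3, C2 sp2, C3 sp2, C4 sp3, C5 sp2, C6 sp2

C1 has 4 σ bonds: steric number 4 → sp3.
C2: 3 σ bonds, plus one π bond; 3 regions of electron density → sp2.
C3: 3 σ bonds, plus one π bond; 3 regions of electron density → sp2.
C4 (4 σ bonds) has steric number 4: sp3.
C5: 3 σ bonds, plus one π bond — 3 electron domains, sp2.
C6: 3 σ bonds, plus one π bond; 3 regions of electron density → sp2.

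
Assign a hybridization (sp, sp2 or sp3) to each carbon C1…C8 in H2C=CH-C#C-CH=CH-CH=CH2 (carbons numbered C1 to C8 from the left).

C1 is sp2: 3 σ bonds, plus one π bond, 3 electron-density regions.
C2: 3 σ bonds, plus one π bond; 3 regions of electron density → sp2.
C3 is sp: 2 σ bonds, plus two π bonds, 2 electron-density regions.
C4 is sp: 2 σ bonds, plus two π bonds, 2 electron-density regions.
C5 is sp2: 3 σ bonds, plus one π bond, 3 electron-density regions.
C6 (3 σ bonds, plus one π bond) has steric number 3: sp2.
C7 has 3 σ bonds, plus one π bond: steric number 3 → sp2.
C8 carries 3 σ bonds, plus one π bond, giving a steric number of 3, so it is sp2.

C1 sp2, C2 sp2, C3 sp, C4 sp, C5 sp2, C6 sp2, C7 sp2, C8 sp2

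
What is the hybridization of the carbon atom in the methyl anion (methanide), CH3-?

sp3

Three σ bonds + one lone pair = steric number 4 → sp3, pyramidal.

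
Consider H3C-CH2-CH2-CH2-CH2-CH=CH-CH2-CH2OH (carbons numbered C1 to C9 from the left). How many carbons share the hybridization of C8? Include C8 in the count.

7

C8 is sp3 (only σ bonds).
C1: sp3 ✓
C2: sp3 ✓
C3: sp3 ✓
C4: sp3 ✓
C5: sp3 ✓
C6: sp2
C7: sp2
C8: sp3 ✓
C9: sp3 ✓
7 carbons are sp3.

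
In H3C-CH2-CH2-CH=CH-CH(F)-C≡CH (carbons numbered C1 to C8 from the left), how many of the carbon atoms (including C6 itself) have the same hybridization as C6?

4

C6 is sp3 (only σ bonds).
C1: sp3 ✓
C2: sp3 ✓
C3: sp3 ✓
C4: sp2
C5: sp2
C6: sp3 ✓
C7: sp
C8: sp
4 carbons are sp3.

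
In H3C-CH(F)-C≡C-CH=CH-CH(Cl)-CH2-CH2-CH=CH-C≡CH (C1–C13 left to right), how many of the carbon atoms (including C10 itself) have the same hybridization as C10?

4

C10 is sp2 (one π bond).
C1: sp3
C2: sp3
C3: sp
C4: sp
C5: sp2 ✓
C6: sp2 ✓
C7: sp3
C8: sp3
C9: sp3
C10: sp2 ✓
C11: sp2 ✓
C12: sp
C13: sp
4 carbons are sp2.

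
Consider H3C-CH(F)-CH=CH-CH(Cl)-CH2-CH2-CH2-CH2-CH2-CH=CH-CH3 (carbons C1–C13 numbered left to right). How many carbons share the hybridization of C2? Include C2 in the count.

C2 is sp3 (only σ bonds).
C1: sp3 ✓
C2: sp3 ✓
C3: sp2
C4: sp2
C5: sp3 ✓
C6: sp3 ✓
C7: sp3 ✓
C8: sp3 ✓
C9: sp3 ✓
C10: sp3 ✓
C11: sp2
C12: sp2
C13: sp3 ✓
9 carbons are sp3.

9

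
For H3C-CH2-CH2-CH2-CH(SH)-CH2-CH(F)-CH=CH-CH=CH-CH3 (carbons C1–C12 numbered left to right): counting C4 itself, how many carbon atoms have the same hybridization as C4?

C4 is sp3 (only σ bonds).
C1: sp3 ✓
C2: sp3 ✓
C3: sp3 ✓
C4: sp3 ✓
C5: sp3 ✓
C6: sp3 ✓
C7: sp3 ✓
C8: sp2
C9: sp2
C10: sp2
C11: sp2
C12: sp3 ✓
8 carbons are sp3.

8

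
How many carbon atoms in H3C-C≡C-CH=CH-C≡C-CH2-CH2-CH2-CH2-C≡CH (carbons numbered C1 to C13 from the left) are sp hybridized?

6

C1: sp3
C2: sp ✓
C3: sp ✓
C4: sp2
C5: sp2
C6: sp ✓
C7: sp ✓
C8: sp3
C9: sp3
C10: sp3
C11: sp3
C12: sp ✓
C13: sp ✓
C2, C3, C6, C7, C12, C13 → 6 sp carbons.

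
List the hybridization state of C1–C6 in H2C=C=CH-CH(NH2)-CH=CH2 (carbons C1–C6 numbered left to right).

C1 sp2, C2 sp, C3 sp2, C4 sp3, C5 sp2, C6 sp2

C1 has 3 σ bonds, plus one π bond: steric number 3 → sp2.
C2 — 2 σ bonds, plus two π bonds. Steric number 2, so sp.
C3 carries 3 σ bonds, plus one π bond, giving a steric number of 3, so it is sp2.
C4 has 4 σ bonds: steric number 4 → sp3.
C5 is sp2: 3 σ bonds, plus one π bond, 3 electron-density regions.
C6 — 3 σ bonds, plus one π bond. Steric number 3, so sp2.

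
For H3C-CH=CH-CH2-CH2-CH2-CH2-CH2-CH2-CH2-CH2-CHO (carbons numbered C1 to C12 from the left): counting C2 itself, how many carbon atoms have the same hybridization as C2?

C2 is sp2 (one π bond).
C1: sp3
C2: sp2 ✓
C3: sp2 ✓
C4: sp3
C5: sp3
C6: sp3
C7: sp3
C8: sp3
C9: sp3
C10: sp3
C11: sp3
C12: sp2 ✓
3 carbons are sp2.

3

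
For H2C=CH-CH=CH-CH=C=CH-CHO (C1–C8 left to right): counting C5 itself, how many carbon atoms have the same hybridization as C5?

7

C5 is sp2 (one π bond).
C1: sp2 ✓
C2: sp2 ✓
C3: sp2 ✓
C4: sp2 ✓
C5: sp2 ✓
C6: sp
C7: sp2 ✓
C8: sp2 ✓
7 carbons are sp2.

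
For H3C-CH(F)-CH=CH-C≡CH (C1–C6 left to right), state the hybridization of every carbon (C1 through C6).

C1: 4 σ bonds; 4 regions of electron density → sp3.
C2 has 4 σ bonds: steric number 4 → sp3.
C3: 3 σ bonds, plus one π bond; 3 regions of electron density → sp2.
C4: 3 σ bonds, plus one π bond — 3 electron domains, sp2.
C5: 2 σ bonds, plus two π bonds — 2 electron domains, sp.
C6 — 2 σ bonds, plus two π bonds. Steric number 2, so sp.

C1 sp3, C2 sp3, C3 sp2, C4 sp2, C5 sp, C6 sp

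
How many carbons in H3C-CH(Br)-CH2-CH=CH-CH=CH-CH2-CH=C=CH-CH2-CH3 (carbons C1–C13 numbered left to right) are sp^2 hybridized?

C1: sp3
C2: sp3
C3: sp3
C4: sp2 ✓
C5: sp2 ✓
C6: sp2 ✓
C7: sp2 ✓
C8: sp3
C9: sp2 ✓
C10: sp
C11: sp2 ✓
C12: sp3
C13: sp3
C4, C5, C6, C7, C9, C11 → 6 sp2 carbons.

6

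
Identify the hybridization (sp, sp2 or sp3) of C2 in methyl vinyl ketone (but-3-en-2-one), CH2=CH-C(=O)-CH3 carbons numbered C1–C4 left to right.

sp2

C2 carries 3 σ bonds, plus one π bond, giving a steric number of 3, so it is sp2.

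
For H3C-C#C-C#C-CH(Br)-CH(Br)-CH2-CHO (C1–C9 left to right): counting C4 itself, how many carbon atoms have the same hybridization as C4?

C4 is sp (two π bonds).
C1: sp3
C2: sp ✓
C3: sp ✓
C4: sp ✓
C5: sp ✓
C6: sp3
C7: sp3
C8: sp3
C9: sp2
4 carbons are sp.

4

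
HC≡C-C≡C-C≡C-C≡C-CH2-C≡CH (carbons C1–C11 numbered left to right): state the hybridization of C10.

sp

C10: 2 σ bonds, plus two π bonds; 2 regions of electron density → sp.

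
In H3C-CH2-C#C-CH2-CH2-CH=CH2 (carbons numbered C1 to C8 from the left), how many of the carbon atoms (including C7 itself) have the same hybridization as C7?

C7 is sp2 (one π bond).
C1: sp3
C2: sp3
C3: sp
C4: sp
C5: sp3
C6: sp3
C7: sp2 ✓
C8: sp2 ✓
2 carbons are sp2.

2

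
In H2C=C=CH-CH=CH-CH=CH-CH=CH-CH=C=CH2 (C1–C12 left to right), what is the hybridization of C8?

sp^2

C8 is sp2: 3 σ bonds, plus one π bond, 3 electron-density regions.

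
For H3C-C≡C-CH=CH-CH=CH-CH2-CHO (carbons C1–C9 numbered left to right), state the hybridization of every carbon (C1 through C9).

C1: 4 σ bonds; 4 regions of electron density → sp3.
C2 carries 2 σ bonds, plus two π bonds, giving a steric number of 2, so it is sp.
C3 has 2 σ bonds, plus two π bonds: steric number 2 → sp.
C4 carries 3 σ bonds, plus one π bond, giving a steric number of 3, so it is sp2.
C5 has 3 σ bonds, plus one π bond: steric number 3 → sp2.
C6 is sp2: 3 σ bonds, plus one π bond, 3 electron-density regions.
C7 is sp2: 3 σ bonds, plus one π bond, 3 electron-density regions.
C8 is sp3: 4 σ bonds, 4 electron-density regions.
C9 — 3 σ bonds, plus one π bond. Steric number 3, so sp2.

C1 sp3, C2 sp, C3 sp, C4 sp2, C5 sp2, C6 sp2, C7 sp2, C8 sp3, C9 sp2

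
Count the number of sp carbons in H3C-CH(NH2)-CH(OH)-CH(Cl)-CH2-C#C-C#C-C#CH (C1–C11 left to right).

6

C1: sp3
C2: sp3
C3: sp3
C4: sp3
C5: sp3
C6: sp ✓
C7: sp ✓
C8: sp ✓
C9: sp ✓
C10: sp ✓
C11: sp ✓
C6, C7, C8, C9, C10, C11 → 6 sp carbons.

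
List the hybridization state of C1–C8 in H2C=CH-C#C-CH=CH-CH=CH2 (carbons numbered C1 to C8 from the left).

C1 sp2, C2 sp2, C3 sp, C4 sp, C5 sp2, C6 sp2, C7 sp2, C8 sp2

C1 — 3 σ bonds, plus one π bond. Steric number 3, so sp2.
C2 has 3 σ bonds, plus one π bond: steric number 3 → sp2.
C3 is sp: 2 σ bonds, plus two π bonds, 2 electron-density regions.
C4 — 2 σ bonds, plus two π bonds. Steric number 2, so sp.
C5 (3 σ bonds, plus one π bond) has steric number 3: sp2.
C6 (3 σ bonds, plus one π bond) has steric number 3: sp2.
C7: 3 σ bonds, plus one π bond; 3 regions of electron density → sp2.
C8 carries 3 σ bonds, plus one π bond, giving a steric number of 3, so it is sp2.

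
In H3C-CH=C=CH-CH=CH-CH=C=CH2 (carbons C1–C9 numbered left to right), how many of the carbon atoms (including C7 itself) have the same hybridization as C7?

C7 is sp2 (one π bond).
C1: sp3
C2: sp2 ✓
C3: sp
C4: sp2 ✓
C5: sp2 ✓
C6: sp2 ✓
C7: sp2 ✓
C8: sp
C9: sp2 ✓
6 carbons are sp2.

6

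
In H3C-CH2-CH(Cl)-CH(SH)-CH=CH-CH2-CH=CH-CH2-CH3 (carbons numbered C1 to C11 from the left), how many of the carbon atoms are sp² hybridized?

4

C1: sp3
C2: sp3
C3: sp3
C4: sp3
C5: sp2 ✓
C6: sp2 ✓
C7: sp3
C8: sp2 ✓
C9: sp2 ✓
C10: sp3
C11: sp3
C5, C6, C8, C9 → 4 sp2 carbons.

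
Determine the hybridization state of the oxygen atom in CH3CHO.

The oxygen atom has 1 σ bond and 2 lone pairs, plus one π bond: steric number 3 → sp2.

sp2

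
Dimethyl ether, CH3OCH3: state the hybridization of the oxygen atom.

Two σ bonds + two lone pairs = steric number 4 → sp3.

sp^3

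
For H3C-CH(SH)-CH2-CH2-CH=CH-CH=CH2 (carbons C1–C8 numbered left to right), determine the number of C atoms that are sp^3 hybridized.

4

C1: sp3 ✓
C2: sp3 ✓
C3: sp3 ✓
C4: sp3 ✓
C5: sp2
C6: sp2
C7: sp2
C8: sp2
C1, C2, C3, C4 → 4 sp3 carbons.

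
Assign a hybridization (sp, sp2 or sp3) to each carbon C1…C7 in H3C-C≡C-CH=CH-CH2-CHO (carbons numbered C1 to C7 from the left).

C1 sp3, C2 sp, C3 sp, C4 sp2, C5 sp2, C6 sp3, C7 sp2

C1 has 4 σ bonds: steric number 4 → sp3.
C2 carries 2 σ bonds, plus two π bonds, giving a steric number of 2, so it is sp.
C3 (2 σ bonds, plus two π bonds) has steric number 2: sp.
C4 carries 3 σ bonds, plus one π bond, giving a steric number of 3, so it is sp2.
C5 carries 3 σ bonds, plus one π bond, giving a steric number of 3, so it is sp2.
C6 carries 4 σ bonds, giving a steric number of 4, so it is sp3.
C7: 3 σ bonds, plus one π bond — 3 electron domains, sp2.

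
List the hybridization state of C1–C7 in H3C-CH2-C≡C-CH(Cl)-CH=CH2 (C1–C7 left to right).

C1 has 4 σ bonds: steric number 4 → sp3.
C2 carries 4 σ bonds, giving a steric number of 4, so it is sp3.
C3 is sp: 2 σ bonds, plus two π bonds, 2 electron-density regions.
C4: 2 σ bonds, plus two π bonds — 2 electron domains, sp.
C5: 4 σ bonds — 4 electron domains, sp3.
C6 — 3 σ bonds, plus one π bond. Steric number 3, so sp2.
C7: 3 σ bonds, plus one π bond; 3 regions of electron density → sp2.

C1 sp3, C2 sp3, C3 sp, C4 sp, C5 sp3, C6 sp2, C7 sp2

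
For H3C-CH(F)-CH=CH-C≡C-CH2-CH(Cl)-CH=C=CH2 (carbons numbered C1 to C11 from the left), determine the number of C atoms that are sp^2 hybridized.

4

C1: sp3
C2: sp3
C3: sp2 ✓
C4: sp2 ✓
C5: sp
C6: sp
C7: sp3
C8: sp3
C9: sp2 ✓
C10: sp
C11: sp2 ✓
C3, C4, C9, C11 → 4 sp2 carbons.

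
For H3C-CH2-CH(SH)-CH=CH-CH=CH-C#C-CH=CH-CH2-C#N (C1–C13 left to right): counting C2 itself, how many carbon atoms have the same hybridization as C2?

4

C2 is sp3 (only σ bonds).
C1: sp3 ✓
C2: sp3 ✓
C3: sp3 ✓
C4: sp2
C5: sp2
C6: sp2
C7: sp2
C8: sp
C9: sp
C10: sp2
C11: sp2
C12: sp3 ✓
C13: sp
4 carbons are sp3.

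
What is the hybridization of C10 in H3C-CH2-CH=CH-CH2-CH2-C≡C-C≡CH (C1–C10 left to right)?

C10 carries 2 σ bonds, plus two π bonds, giving a steric number of 2, so it is sp.

sp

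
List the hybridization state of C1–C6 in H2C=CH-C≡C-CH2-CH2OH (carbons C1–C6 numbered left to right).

C1 carries 3 σ bonds, plus one π bond, giving a steric number of 3, so it is sp2.
C2 has 3 σ bonds, plus one π bond: steric number 3 → sp2.
C3 (2 σ bonds, plus two π bonds) has steric number 2: sp.
C4: 2 σ bonds, plus two π bonds; 2 regions of electron density → sp.
C5 — 4 σ bonds. Steric number 4, so sp3.
C6 is sp3: 4 σ bonds, 4 electron-density regions.

C1 sp2, C2 sp2, C3 sp, C4 sp, C5 sp3, C6 sp3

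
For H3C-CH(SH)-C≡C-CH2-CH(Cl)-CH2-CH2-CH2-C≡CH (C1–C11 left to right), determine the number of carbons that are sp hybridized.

C1: sp3
C2: sp3
C3: sp ✓
C4: sp ✓
C5: sp3
C6: sp3
C7: sp3
C8: sp3
C9: sp3
C10: sp ✓
C11: sp ✓
C3, C4, C10, C11 → 4 sp carbons.

4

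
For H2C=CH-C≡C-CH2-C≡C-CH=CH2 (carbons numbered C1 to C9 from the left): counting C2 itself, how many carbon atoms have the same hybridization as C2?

C2 is sp2 (one π bond).
C1: sp2 ✓
C2: sp2 ✓
C3: sp
C4: sp
C5: sp3
C6: sp
C7: sp
C8: sp2 ✓
C9: sp2 ✓
4 carbons are sp2.

4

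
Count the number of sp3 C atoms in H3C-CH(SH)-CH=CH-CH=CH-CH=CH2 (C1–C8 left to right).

C1: sp3 ✓
C2: sp3 ✓
C3: sp2
C4: sp2
C5: sp2
C6: sp2
C7: sp2
C8: sp2
C1, C2 → 2 sp3 carbons.

2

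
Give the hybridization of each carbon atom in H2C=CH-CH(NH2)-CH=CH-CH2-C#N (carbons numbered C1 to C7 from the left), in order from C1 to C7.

C1 sp2, C2 sp2, C3 sp3, C4 sp2, C5 sp2, C6 sp3, C7 sp

C1 has 3 σ bonds, plus one π bond: steric number 3 → sp2.
C2 carries 3 σ bonds, plus one π bond, giving a steric number of 3, so it is sp2.
C3 has 4 σ bonds: steric number 4 → sp3.
C4 (3 σ bonds, plus one π bond) has steric number 3: sp2.
C5: 3 σ bonds, plus one π bond; 3 regions of electron density → sp2.
C6 carries 4 σ bonds, giving a steric number of 4, so it is sp3.
C7 is sp: 2 σ bonds, plus two π bonds, 2 electron-density regions.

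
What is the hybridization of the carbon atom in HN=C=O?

sp

The carbon atom — 2 σ bonds, plus two π bonds. Steric number 2, so sp.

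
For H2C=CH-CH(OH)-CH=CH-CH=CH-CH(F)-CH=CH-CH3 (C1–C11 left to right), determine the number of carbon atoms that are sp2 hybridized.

C1: sp2 ✓
C2: sp2 ✓
C3: sp3
C4: sp2 ✓
C5: sp2 ✓
C6: sp2 ✓
C7: sp2 ✓
C8: sp3
C9: sp2 ✓
C10: sp2 ✓
C11: sp3
C1, C2, C4, C5, C6, C7, C9, C10 → 8 sp2 carbons.

8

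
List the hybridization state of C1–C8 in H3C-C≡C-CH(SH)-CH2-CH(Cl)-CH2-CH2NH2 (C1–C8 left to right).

C1 sp3, C2 sp, C3 sp, C4 sp3, C5 sp3, C6 sp3, C7 sp3, C8 sp3

C1 is sp3: 4 σ bonds, 4 electron-density regions.
C2: 2 σ bonds, plus two π bonds; 2 regions of electron density → sp.
C3 has 2 σ bonds, plus two π bonds: steric number 2 → sp.
C4 (4 σ bonds) has steric number 4: sp3.
C5 (4 σ bonds) has steric number 4: sp3.
C6 carries 4 σ bonds, giving a steric number of 4, so it is sp3.
C7 is sp3: 4 σ bonds, 4 electron-density regions.
C8 (4 σ bonds) has steric number 4: sp3.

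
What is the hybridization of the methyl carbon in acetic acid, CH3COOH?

The methyl carbon has 4 σ bonds: steric number 4 → sp3.

sp^3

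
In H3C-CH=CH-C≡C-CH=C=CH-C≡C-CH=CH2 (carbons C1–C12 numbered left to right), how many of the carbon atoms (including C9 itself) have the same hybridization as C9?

C9 is sp (two π bonds).
C1: sp3
C2: sp2
C3: sp2
C4: sp ✓
C5: sp ✓
C6: sp2
C7: sp ✓
C8: sp2
C9: sp ✓
C10: sp ✓
C11: sp2
C12: sp2
5 carbons are sp.

5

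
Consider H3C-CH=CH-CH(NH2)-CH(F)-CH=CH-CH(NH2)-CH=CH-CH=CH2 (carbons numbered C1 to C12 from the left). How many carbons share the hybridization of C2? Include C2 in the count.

C2 is sp2 (one π bond).
C1: sp3
C2: sp2 ✓
C3: sp2 ✓
C4: sp3
C5: sp3
C6: sp2 ✓
C7: sp2 ✓
C8: sp3
C9: sp2 ✓
C10: sp2 ✓
C11: sp2 ✓
C12: sp2 ✓
8 carbons are sp2.

8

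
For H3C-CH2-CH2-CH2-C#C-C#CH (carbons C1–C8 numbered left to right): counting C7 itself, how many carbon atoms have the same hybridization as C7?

4

C7 is sp (two π bonds).
C1: sp3
C2: sp3
C3: sp3
C4: sp3
C5: sp ✓
C6: sp ✓
C7: sp ✓
C8: sp ✓
4 carbons are sp.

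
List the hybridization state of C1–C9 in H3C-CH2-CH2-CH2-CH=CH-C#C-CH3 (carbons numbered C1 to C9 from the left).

C1 sp3, C2 sp3, C3 sp3, C4 sp3, C5 sp2, C6 sp2, C7 sp, C8 sp, C9 sp3

C1 (4 σ bonds) has steric number 4: sp3.
C2 has 4 σ bonds: steric number 4 → sp3.
C3 is sp3: 4 σ bonds, 4 electron-density regions.
C4 (4 σ bonds) has steric number 4: sp3.
C5 has 3 σ bonds, plus one π bond: steric number 3 → sp2.
C6: 3 σ bonds, plus one π bond; 3 regions of electron density → sp2.
C7: 2 σ bonds, plus two π bonds — 2 electron domains, sp.
C8 (2 σ bonds, plus two π bonds) has steric number 2: sp.
C9 carries 4 σ bonds, giving a steric number of 4, so it is sp3.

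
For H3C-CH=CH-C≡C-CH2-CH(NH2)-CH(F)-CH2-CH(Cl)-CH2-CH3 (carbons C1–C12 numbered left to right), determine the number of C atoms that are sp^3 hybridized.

8

C1: sp3 ✓
C2: sp2
C3: sp2
C4: sp
C5: sp
C6: sp3 ✓
C7: sp3 ✓
C8: sp3 ✓
C9: sp3 ✓
C10: sp3 ✓
C11: sp3 ✓
C12: sp3 ✓
C1, C6, C7, C8, C9, C10, C11, C12 → 8 sp3 carbons.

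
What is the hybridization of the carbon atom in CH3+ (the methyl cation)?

sp^2

Three σ bonds to H, empty p orbital → sp2, trigonal planar.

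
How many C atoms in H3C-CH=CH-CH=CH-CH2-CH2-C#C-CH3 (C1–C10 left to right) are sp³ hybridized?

C1: sp3 ✓
C2: sp2
C3: sp2
C4: sp2
C5: sp2
C6: sp3 ✓
C7: sp3 ✓
C8: sp
C9: sp
C10: sp3 ✓
C1, C6, C7, C10 → 4 sp3 carbons.

4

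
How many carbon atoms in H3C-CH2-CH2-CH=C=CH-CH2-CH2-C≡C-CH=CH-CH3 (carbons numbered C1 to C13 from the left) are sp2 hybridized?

C1: sp3
C2: sp3
C3: sp3
C4: sp2 ✓
C5: sp
C6: sp2 ✓
C7: sp3
C8: sp3
C9: sp
C10: sp
C11: sp2 ✓
C12: sp2 ✓
C13: sp3
C4, C6, C11, C12 → 4 sp2 carbons.

4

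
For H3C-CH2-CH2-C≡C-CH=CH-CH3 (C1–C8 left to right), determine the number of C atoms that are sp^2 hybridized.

2

C1: sp3
C2: sp3
C3: sp3
C4: sp
C5: sp
C6: sp2 ✓
C7: sp2 ✓
C8: sp3
C6, C7 → 2 sp2 carbons.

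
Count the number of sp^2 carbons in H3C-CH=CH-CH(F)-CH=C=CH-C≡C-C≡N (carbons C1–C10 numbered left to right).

C1: sp3
C2: sp2 ✓
C3: sp2 ✓
C4: sp3
C5: sp2 ✓
C6: sp
C7: sp2 ✓
C8: sp
C9: sp
C10: sp
C2, C3, C5, C7 → 4 sp2 carbons.

4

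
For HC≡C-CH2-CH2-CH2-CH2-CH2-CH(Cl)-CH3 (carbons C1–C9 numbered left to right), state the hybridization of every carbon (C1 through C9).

C1 sp, C2 sp, C3 sp3, C4 sp3, C5 sp3, C6 sp3, C7 sp3, C8 sp3, C9 sp3

C1: 2 σ bonds, plus two π bonds — 2 electron domains, sp.
C2 (2 σ bonds, plus two π bonds) has steric number 2: sp.
C3 carries 4 σ bonds, giving a steric number of 4, so it is sp3.
C4: 4 σ bonds; 4 regions of electron density → sp3.
C5 (4 σ bonds) has steric number 4: sp3.
C6 (4 σ bonds) has steric number 4: sp3.
C7 — 4 σ bonds. Steric number 4, so sp3.
C8 is sp3: 4 σ bonds, 4 electron-density regions.
C9 has 4 σ bonds: steric number 4 → sp3.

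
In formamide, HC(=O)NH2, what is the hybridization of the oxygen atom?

sp^2

The oxygen atom is sp2: 1 σ bond and 2 lone pairs, plus one π bond, 3 electron-density regions.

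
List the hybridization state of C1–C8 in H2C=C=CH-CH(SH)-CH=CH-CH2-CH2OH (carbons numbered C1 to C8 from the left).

C1 — 3 σ bonds, plus one π bond. Steric number 3, so sp2.
C2: 2 σ bonds, plus two π bonds — 2 electron domains, sp.
C3 is sp2: 3 σ bonds, plus one π bond, 3 electron-density regions.
C4 has 4 σ bonds: steric number 4 → sp3.
C5 has 3 σ bonds, plus one π bond: steric number 3 → sp2.
C6 has 3 σ bonds, plus one π bond: steric number 3 → sp2.
C7: 4 σ bonds — 4 electron domains, sp3.
C8 — 4 σ bonds. Steric number 4, so sp3.

C1 sp2, C2 sp, C3 sp2, C4 sp3, C5 sp2, C6 sp2, C7 sp3, C8 sp3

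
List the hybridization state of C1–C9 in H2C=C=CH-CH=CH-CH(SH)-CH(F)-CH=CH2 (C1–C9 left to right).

C1 sp2, C2 sp, C3 sp2, C4 sp2, C5 sp2, C6 sp3, C7 sp3, C8 sp2, C9 sp2

C1: 3 σ bonds, plus one π bond — 3 electron domains, sp2.
C2: 2 σ bonds, plus two π bonds; 2 regions of electron density → sp.
C3: 3 σ bonds, plus one π bond; 3 regions of electron density → sp2.
C4 is sp2: 3 σ bonds, plus one π bond, 3 electron-density regions.
C5 (3 σ bonds, plus one π bond) has steric number 3: sp2.
C6: 4 σ bonds; 4 regions of electron density → sp3.
C7 carries 4 σ bonds, giving a steric number of 4, so it is sp3.
C8: 3 σ bonds, plus one π bond; 3 regions of electron density → sp2.
C9: 3 σ bonds, plus one π bond — 3 electron domains, sp2.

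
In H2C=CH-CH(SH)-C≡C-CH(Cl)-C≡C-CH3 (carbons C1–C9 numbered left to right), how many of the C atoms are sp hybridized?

4

C1: sp2
C2: sp2
C3: sp3
C4: sp ✓
C5: sp ✓
C6: sp3
C7: sp ✓
C8: sp ✓
C9: sp3
C4, C5, C7, C8 → 4 sp carbons.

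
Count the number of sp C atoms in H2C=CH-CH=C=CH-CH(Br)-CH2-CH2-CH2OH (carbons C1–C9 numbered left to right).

C1: sp2
C2: sp2
C3: sp2
C4: sp ✓
C5: sp2
C6: sp3
C7: sp3
C8: sp3
C9: sp3
C4 → 1 sp carbon.

1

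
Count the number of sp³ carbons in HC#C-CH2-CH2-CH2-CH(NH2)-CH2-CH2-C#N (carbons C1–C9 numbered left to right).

C1: sp
C2: sp
C3: sp3 ✓
C4: sp3 ✓
C5: sp3 ✓
C6: sp3 ✓
C7: sp3 ✓
C8: sp3 ✓
C9: sp
C3, C4, C5, C6, C7, C8 → 6 sp3 carbons.

6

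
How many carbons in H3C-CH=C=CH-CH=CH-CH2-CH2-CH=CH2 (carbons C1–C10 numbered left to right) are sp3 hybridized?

C1: sp3 ✓
C2: sp2
C3: sp
C4: sp2
C5: sp2
C6: sp2
C7: sp3 ✓
C8: sp3 ✓
C9: sp2
C10: sp2
C1, C7, C8 → 3 sp3 carbons.

3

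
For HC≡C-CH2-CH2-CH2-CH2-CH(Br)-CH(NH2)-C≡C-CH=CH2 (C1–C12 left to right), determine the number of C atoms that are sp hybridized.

C1: sp ✓
C2: sp ✓
C3: sp3
C4: sp3
C5: sp3
C6: sp3
C7: sp3
C8: sp3
C9: sp ✓
C10: sp ✓
C11: sp2
C12: sp2
C1, C2, C9, C10 → 4 sp carbons.

4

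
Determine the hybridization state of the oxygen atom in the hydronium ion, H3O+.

Three σ bonds + one lone pair = steric number 4 → sp3.

sp3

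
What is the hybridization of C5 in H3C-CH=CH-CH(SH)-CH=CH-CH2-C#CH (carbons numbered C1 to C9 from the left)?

C5 — 3 σ bonds, plus one π bond. Steric number 3, so sp2.

sp^2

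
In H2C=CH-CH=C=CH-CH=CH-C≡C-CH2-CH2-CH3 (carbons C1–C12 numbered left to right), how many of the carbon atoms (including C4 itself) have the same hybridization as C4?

3

C4 is sp (two π bonds).
C1: sp2
C2: sp2
C3: sp2
C4: sp ✓
C5: sp2
C6: sp2
C7: sp2
C8: sp ✓
C9: sp ✓
C10: sp3
C11: sp3
C12: sp3
3 carbons are sp.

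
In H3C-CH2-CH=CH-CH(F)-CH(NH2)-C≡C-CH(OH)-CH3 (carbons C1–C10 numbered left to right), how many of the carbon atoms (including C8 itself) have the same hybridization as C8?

C8 is sp (two π bonds).
C1: sp3
C2: sp3
C3: sp2
C4: sp2
C5: sp3
C6: sp3
C7: sp ✓
C8: sp ✓
C9: sp3
C10: sp3
2 carbons are sp.

2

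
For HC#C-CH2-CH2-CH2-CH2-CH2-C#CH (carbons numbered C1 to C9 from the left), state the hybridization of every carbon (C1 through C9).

C1 carries 2 σ bonds, plus two π bonds, giving a steric number of 2, so it is sp.
C2 (2 σ bonds, plus two π bonds) has steric number 2: sp.
C3: 4 σ bonds — 4 electron domains, sp3.
C4: 4 σ bonds; 4 regions of electron density → sp3.
C5: 4 σ bonds — 4 electron domains, sp3.
C6 has 4 σ bonds: steric number 4 → sp3.
C7 carries 4 σ bonds, giving a steric number of 4, so it is sp3.
C8 carries 2 σ bonds, plus two π bonds, giving a steric number of 2, so it is sp.
C9 — 2 σ bonds, plus two π bonds. Steric number 2, so sp.

C1 sp, C2 sp, C3 sp3, C4 sp3, C5 sp3, C6 sp3, C7 sp3, C8 sp, C9 sp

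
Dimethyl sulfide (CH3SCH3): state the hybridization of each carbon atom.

sp^3

Each carbon atom has 4 σ bonds: steric number 4 → sp3.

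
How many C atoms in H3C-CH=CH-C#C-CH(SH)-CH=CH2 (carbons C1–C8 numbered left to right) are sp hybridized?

2

C1: sp3
C2: sp2
C3: sp2
C4: sp ✓
C5: sp ✓
C6: sp3
C7: sp2
C8: sp2
C4, C5 → 2 sp carbons.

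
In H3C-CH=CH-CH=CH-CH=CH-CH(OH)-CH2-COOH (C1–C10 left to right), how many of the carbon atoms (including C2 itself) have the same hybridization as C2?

7

C2 is sp2 (one π bond).
C1: sp3
C2: sp2 ✓
C3: sp2 ✓
C4: sp2 ✓
C5: sp2 ✓
C6: sp2 ✓
C7: sp2 ✓
C8: sp3
C9: sp3
C10: sp2 ✓
7 carbons are sp2.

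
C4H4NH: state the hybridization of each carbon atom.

Each carbon atom has 3 σ bonds, plus one π bond: steric number 3 → sp2.

sp²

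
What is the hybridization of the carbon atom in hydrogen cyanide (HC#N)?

sp

The carbon atom (2 σ bonds, plus two π bonds) has steric number 2: sp.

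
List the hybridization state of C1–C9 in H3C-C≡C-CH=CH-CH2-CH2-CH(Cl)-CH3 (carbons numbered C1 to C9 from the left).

C1 carries 4 σ bonds, giving a steric number of 4, so it is sp3.
C2: 2 σ bonds, plus two π bonds; 2 regions of electron density → sp.
C3 (2 σ bonds, plus two π bonds) has steric number 2: sp.
C4 has 3 σ bonds, plus one π bond: steric number 3 → sp2.
C5: 3 σ bonds, plus one π bond — 3 electron domains, sp2.
C6 carries 4 σ bonds, giving a steric number of 4, so it is sp3.
C7 — 4 σ bonds. Steric number 4, so sp3.
C8: 4 σ bonds; 4 regions of electron density → sp3.
C9 is sp3: 4 σ bonds, 4 electron-density regions.

C1 sp3, C2 sp, C3 sp, C4 sp2, C5 sp2, C6 sp3, C7 sp3, C8 sp3, C9 sp3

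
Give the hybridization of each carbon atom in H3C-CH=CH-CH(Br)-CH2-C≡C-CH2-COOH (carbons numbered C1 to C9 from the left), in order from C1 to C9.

C1 sp3, C2 sp2, C3 sp2, C4 sp3, C5 sp3, C6 sp, C7 sp, C8 sp3, C9 sp2

C1 (4 σ bonds) has steric number 4: sp3.
C2 (3 σ bonds, plus one π bond) has steric number 3: sp2.
C3 carries 3 σ bonds, plus one π bond, giving a steric number of 3, so it is sp2.
C4 carries 4 σ bonds, giving a steric number of 4, so it is sp3.
C5: 4 σ bonds; 4 regions of electron density → sp3.
C6: 2 σ bonds, plus two π bonds; 2 regions of electron density → sp.
C7 has 2 σ bonds, plus two π bonds: steric number 2 → sp.
C8: 4 σ bonds; 4 regions of electron density → sp3.
C9: 3 σ bonds, plus one π bond — 3 electron domains, sp2.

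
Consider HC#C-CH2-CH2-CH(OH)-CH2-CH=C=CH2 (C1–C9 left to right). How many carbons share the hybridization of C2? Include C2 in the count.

3

C2 is sp (two π bonds).
C1: sp ✓
C2: sp ✓
C3: sp3
C4: sp3
C5: sp3
C6: sp3
C7: sp2
C8: sp ✓
C9: sp2
3 carbons are sp.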